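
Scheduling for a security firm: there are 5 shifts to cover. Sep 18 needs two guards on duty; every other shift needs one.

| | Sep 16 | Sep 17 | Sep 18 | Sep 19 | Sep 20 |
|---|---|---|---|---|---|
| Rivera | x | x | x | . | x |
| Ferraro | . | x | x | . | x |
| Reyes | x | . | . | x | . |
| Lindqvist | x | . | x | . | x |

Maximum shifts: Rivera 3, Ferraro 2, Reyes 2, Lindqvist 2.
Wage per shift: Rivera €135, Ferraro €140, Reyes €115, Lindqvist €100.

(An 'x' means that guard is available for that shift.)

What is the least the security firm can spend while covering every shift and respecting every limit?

€700

Sep 19 can only be covered by Reyes, so that assignment is forced.
Picking the cheapest available guard for each shift independently would cost €685, but that ignores the shift limits.
An optimal schedule: Sep 16→Reyes, Sep 17→Rivera, Sep 18→Lindqvist+Rivera, Sep 19→Reyes, Sep 20→Lindqvist.
Total: 115 + 135 + 100 + 135 + 115 + 100 = €700.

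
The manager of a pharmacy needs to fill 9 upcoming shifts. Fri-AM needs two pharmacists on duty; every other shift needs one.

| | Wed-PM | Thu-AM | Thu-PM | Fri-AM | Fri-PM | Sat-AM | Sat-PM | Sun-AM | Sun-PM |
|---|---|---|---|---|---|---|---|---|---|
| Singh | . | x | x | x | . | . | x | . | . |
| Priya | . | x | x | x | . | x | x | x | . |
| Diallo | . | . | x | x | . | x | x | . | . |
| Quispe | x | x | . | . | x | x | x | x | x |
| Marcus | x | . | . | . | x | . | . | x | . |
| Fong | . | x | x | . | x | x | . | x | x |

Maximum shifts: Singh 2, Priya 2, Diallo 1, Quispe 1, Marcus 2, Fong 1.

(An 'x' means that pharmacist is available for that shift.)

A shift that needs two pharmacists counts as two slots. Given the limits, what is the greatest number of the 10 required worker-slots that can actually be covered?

Total capacity across all pharmacists is 2+2+1+1+2+1 = 9, and 10 slots are needed, so at most 9 can be filled.
An assignment achieving 9: Wed-PM→Quispe, Thu-AM→Singh, Thu-PM→Priya, Fri-AM→Singh+Priya, Fri-PM→Marcus, Sat-AM→Diallo, Sun-AM→Marcus, Sun-PM→Fong.
Loads: Singh 2/2, Priya 2/2, Diallo 1/1, Quispe 1/1, Marcus 2/2, Fong 1/1.

9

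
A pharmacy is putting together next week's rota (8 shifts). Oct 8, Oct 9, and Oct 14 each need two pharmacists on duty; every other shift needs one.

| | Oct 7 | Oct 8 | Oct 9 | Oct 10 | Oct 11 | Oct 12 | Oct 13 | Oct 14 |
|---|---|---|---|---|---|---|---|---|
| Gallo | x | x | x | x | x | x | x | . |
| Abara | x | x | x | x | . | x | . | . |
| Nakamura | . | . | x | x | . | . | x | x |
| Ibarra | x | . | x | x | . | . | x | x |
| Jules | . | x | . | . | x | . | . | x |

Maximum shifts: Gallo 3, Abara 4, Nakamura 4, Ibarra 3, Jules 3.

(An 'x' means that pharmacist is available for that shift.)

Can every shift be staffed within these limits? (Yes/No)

One valid schedule: Oct 7→Gallo, Oct 8→Abara+Jules, Oct 9→Abara+Nakamura, Oct 10→Abara, Oct 11→Gallo, Oct 12→Gallo, Oct 13→Nakamura, Oct 14→Nakamura+Ibarra.
Loads: Gallo 3/3, Abara 3/4, Nakamura 3/4, Ibarra 1/3, Jules 1/3 — all within limits.

Yes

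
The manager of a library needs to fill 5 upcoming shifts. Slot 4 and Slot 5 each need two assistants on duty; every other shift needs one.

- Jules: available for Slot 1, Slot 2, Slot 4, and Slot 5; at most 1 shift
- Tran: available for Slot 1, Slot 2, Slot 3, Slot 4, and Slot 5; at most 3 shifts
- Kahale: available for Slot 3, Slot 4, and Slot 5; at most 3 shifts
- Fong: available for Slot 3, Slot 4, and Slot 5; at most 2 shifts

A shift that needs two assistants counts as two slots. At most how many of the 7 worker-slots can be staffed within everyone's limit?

7

Total capacity across all assistants is 1+3+3+2 = 9, and 7 slots are needed, so at most 7 can be filled.
An assignment achieving 7: Slot 1→Jules, Slot 2→Tran, Slot 3→Tran, Slot 4→Tran+Kahale, Slot 5→Kahale+Fong.
Loads: Jules 1/1, Tran 3/3, Kahale 2/3, Fong 1/2.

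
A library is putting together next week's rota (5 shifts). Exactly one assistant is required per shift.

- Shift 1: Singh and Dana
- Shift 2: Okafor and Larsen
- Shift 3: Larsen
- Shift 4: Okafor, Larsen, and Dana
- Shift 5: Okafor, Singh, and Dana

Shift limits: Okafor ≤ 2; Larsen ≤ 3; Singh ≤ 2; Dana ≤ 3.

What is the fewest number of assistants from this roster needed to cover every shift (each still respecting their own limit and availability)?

2

5 slots to fill and no one can take more than 3, so at least ⌈5/3⌉ = 2 assistants are needed.
Larsen and Singh alone can cover everything: Shift 1→Singh, Shift 2→Larsen, Shift 3→Larsen, Shift 4→Larsen, Shift 5→Singh.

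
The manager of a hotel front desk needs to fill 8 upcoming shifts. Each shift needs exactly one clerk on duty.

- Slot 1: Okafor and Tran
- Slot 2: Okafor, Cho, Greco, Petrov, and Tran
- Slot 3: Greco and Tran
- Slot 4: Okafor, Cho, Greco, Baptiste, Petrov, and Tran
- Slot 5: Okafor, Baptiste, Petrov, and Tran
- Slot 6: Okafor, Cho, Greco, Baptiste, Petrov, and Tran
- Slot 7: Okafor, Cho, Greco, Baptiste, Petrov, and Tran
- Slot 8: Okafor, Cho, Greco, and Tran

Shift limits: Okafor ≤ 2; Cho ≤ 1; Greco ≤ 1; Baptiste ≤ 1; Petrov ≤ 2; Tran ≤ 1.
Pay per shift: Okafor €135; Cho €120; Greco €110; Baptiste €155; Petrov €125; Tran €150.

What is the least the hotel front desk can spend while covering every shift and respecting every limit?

€1055

Picking the cheapest available clerk for each shift independently would cost €920, but that ignores the shift limits.
An optimal schedule: Slot 1→Okafor, Slot 2→Petrov, Slot 3→Greco, Slot 4→Baptiste, Slot 5→Okafor, Slot 6→Petrov, Slot 7→Tran, Slot 8→Cho.
Total: 135 + 125 + 110 + 155 + 135 + 125 + 150 + 120 = €1055.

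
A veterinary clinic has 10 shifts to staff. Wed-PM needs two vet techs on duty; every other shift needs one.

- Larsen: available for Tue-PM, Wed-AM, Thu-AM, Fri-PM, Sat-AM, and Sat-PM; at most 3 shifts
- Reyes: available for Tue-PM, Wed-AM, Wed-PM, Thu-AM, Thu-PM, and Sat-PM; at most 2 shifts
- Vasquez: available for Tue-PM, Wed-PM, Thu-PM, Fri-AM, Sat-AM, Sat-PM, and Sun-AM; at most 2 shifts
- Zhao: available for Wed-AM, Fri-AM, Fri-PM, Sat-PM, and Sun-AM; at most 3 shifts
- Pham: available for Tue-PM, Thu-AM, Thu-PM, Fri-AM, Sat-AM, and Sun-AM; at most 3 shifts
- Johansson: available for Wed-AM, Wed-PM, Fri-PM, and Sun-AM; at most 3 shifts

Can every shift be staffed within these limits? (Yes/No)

Yes

One valid schedule: Tue-PM→Pham, Wed-AM→Zhao, Wed-PM→Reyes+Vasquez, Thu-AM→Larsen, Thu-PM→Reyes, Fri-AM→Vasquez, Fri-PM→Larsen, Sat-AM→Larsen, Sat-PM→Zhao, Sun-AM→Zhao.
Loads: Larsen 3/3, Reyes 2/2, Vasquez 2/2, Zhao 3/3, Pham 1/3, Johansson 0/3 — all within limits.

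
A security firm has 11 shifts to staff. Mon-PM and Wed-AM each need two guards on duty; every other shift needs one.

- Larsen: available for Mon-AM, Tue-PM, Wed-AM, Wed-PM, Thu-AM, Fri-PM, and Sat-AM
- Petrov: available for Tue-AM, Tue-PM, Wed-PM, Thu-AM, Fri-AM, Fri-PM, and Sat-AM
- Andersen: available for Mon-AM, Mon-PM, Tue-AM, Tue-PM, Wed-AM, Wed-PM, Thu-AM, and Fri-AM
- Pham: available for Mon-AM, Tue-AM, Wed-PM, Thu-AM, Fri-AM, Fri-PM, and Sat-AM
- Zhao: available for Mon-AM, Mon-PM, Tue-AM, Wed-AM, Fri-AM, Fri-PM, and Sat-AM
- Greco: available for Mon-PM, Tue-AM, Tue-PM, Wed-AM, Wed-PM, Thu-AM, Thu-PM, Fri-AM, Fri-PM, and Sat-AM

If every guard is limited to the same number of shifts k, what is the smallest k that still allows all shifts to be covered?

With 6 guards and 13 worker-slots to fill, someone must work at least ⌈13/6⌉ = 3 shifts, so k ≥ 3.
k = 3 works: Mon-AM→Larsen, Mon-PM→Andersen+Zhao, Tue-AM→Petrov, Tue-PM→Larsen, Wed-AM→Andersen+Zhao, Wed-PM→Larsen, Thu-AM→Petrov, Thu-PM→Greco, Fri-AM→Petrov, Fri-PM→Pham, Sat-AM→Pham.
Loads: Larsen 3, Petrov 3, Andersen 2, Pham 2, Zhao 2, Greco 1 — all ≤ 3.

3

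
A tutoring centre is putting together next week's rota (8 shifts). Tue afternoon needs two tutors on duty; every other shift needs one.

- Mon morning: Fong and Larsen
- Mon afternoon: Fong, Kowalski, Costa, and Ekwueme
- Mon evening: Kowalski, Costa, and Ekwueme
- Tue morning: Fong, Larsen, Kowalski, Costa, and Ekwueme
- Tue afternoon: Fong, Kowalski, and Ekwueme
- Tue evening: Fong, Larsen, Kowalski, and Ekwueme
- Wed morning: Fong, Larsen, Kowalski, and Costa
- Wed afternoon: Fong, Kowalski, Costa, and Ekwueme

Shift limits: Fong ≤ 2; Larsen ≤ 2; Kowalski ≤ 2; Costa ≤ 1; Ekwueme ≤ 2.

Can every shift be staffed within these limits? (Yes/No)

Yes

One valid schedule: Mon morning→Fong, Mon afternoon→Costa, Mon evening→Kowalski, Tue morning→Ekwueme, Tue afternoon→Fong+Kowalski, Tue evening→Larsen, Wed morning→Larsen, Wed afternoon→Ekwueme.
Loads: Fong 2/2, Larsen 2/2, Kowalski 2/2, Costa 1/1, Ekwueme 2/2 — all within limits.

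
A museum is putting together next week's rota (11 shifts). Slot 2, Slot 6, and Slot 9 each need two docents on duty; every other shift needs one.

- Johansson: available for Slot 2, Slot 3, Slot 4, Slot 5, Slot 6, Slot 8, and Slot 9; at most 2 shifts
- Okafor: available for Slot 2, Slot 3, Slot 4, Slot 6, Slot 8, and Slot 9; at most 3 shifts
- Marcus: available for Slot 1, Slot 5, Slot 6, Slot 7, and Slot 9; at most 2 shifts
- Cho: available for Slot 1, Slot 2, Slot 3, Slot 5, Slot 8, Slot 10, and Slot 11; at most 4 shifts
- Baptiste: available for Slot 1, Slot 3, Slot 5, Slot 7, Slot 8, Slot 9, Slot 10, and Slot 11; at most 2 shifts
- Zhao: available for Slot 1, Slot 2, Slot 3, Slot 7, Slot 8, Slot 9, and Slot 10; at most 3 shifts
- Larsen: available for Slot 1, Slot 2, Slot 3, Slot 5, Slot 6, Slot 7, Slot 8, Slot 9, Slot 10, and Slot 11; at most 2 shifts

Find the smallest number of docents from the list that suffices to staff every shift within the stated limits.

5

14 slots to fill and no one can take more than 4, so at least ⌈14/4⌉ = 4 docents are needed.
Any 4 docents together have capacity at most 4+3+3+2 = 12 < 14 slots, so 4 can never suffice.
Johansson, Okafor, Marcus, Cho, and Zhao alone can cover everything: Slot 1→Marcus, Slot 2→Cho+Zhao, Slot 3→Okafor, Slot 4→Johansson, Slot 5→Cho, Slot 6→Johansson+Okafor, Slot 7→Marcus, Slot 8→Zhao, Slot 9→Okafor+Zhao, Slot 10→Cho, Slot 11→Cho.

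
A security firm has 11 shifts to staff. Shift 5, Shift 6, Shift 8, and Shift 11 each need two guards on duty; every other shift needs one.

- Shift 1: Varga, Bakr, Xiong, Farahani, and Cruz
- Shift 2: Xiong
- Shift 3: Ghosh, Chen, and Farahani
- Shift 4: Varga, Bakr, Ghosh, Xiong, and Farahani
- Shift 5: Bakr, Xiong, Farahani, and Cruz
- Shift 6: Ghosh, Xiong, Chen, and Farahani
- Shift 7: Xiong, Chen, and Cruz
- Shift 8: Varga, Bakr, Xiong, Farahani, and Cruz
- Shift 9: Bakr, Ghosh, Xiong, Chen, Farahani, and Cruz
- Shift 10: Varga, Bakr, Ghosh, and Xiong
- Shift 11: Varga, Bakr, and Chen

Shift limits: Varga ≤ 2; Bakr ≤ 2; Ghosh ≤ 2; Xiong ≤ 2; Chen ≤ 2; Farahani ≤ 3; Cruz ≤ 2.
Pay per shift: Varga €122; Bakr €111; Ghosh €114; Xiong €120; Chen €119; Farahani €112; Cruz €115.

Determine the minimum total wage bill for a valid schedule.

€1738

Shift 2 can only be covered by Xiong, so that assignment is forced.
Picking the cheapest available guard for each shift independently would cost €1693, but that ignores the shift limits.
An optimal schedule: Shift 1→Bakr, Shift 2→Xiong, Shift 3→Ghosh, Shift 4→Ghosh, Shift 5→Farahani+Cruz, Shift 6→Chen+Farahani, Shift 7→Xiong, Shift 8→Farahani+Cruz, Shift 9→Chen, Shift 10→Varga, Shift 11→Varga+Bakr.
Total: 111 + 120 + 114 + 114 + 112 + 115 + 119 + 112 + 120 + 112 + 115 + 119 + 122 + 122 + 111 = €1738.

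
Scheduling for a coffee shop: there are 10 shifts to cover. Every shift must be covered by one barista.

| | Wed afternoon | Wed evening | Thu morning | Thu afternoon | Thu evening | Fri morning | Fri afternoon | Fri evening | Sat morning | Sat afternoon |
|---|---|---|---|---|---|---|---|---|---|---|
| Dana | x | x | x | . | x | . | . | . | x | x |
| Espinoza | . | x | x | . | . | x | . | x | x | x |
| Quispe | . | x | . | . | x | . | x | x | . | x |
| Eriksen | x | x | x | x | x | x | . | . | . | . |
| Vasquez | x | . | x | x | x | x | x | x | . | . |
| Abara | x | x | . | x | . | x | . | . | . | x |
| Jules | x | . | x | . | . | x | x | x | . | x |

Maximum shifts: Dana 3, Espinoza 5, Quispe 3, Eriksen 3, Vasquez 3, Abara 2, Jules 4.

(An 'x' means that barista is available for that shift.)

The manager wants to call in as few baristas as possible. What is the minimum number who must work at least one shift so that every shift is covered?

3

10 slots to fill and no one can take more than 5, so at least ⌈10/5⌉ = 2 baristas are needed.
Any 2 baristas together have capacity at most 5+4 = 9 < 10 slots, so 2 can never suffice.
Dana, Espinoza, and Vasquez alone can cover everything: Wed afternoon→Dana, Wed evening→Dana, Thu morning→Espinoza, Thu afternoon→Vasquez, Thu evening→Dana, Fri morning→Espinoza, Fri afternoon→Vasquez, Fri evening→Espinoza, Sat morning→Espinoza, Sat afternoon→Espinoza.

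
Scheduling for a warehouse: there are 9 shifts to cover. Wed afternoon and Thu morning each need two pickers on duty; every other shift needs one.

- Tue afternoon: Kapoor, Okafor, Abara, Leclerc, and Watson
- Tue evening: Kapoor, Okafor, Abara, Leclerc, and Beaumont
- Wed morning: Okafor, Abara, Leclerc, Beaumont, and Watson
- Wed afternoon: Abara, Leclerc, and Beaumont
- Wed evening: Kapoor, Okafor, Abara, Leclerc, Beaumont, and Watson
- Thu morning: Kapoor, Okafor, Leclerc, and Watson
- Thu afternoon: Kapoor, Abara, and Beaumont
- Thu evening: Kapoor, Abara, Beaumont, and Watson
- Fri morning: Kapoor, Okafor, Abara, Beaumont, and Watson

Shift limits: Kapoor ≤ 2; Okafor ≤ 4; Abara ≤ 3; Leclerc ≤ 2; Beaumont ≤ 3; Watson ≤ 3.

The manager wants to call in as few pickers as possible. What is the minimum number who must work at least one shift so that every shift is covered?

4

11 slots to fill and no one can take more than 4, so at least ⌈11/4⌉ = 3 pickers are needed.
Any 3 pickers together have capacity at most 4+3+3 = 10 < 11 slots, so 3 can never suffice.
Kapoor, Okafor, Abara, and Leclerc alone can cover everything: Tue afternoon→Okafor, Tue evening→Abara, Wed morning→Okafor, Wed afternoon→Abara+Leclerc, Wed evening→Abara, Thu morning→Okafor+Leclerc, Thu afternoon→Kapoor, Thu evening→Kapoor, Fri morning→Okafor.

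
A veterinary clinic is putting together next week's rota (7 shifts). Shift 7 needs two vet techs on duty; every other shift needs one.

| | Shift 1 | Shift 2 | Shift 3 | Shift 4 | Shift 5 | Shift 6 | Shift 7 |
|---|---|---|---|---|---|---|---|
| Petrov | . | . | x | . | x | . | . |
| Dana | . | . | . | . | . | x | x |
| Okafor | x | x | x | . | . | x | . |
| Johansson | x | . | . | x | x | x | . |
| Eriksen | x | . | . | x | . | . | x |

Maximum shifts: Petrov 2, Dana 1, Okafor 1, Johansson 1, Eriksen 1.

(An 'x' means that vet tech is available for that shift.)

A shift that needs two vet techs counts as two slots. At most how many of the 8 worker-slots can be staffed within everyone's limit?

Total capacity across all vet techs is 2+1+1+1+1 = 6, and 8 slots are needed, so at most 6 can be filled.
An assignment achieving 6: Shift 2→Okafor, Shift 3→Petrov, Shift 4→Johansson, Shift 5→Petrov, Shift 7→Dana+Eriksen.
Loads: Petrov 2/2, Dana 1/1, Okafor 1/1, Johansson 1/1, Eriksen 1/1.

6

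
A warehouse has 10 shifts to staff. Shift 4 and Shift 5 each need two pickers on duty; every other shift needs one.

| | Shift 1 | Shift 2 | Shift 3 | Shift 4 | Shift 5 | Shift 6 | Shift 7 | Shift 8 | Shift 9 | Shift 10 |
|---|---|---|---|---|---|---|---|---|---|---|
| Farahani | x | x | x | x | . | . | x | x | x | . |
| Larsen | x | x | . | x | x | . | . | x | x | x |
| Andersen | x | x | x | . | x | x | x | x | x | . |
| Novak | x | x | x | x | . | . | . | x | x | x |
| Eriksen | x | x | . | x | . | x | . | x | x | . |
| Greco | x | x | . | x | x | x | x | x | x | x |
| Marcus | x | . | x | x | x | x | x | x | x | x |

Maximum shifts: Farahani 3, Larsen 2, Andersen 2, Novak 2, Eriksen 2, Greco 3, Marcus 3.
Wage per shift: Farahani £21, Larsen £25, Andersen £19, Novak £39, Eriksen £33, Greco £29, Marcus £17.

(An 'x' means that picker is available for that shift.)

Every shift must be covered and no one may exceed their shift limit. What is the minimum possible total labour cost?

£260

Picking the cheapest available picker for each shift independently would cost £212, but that ignores the shift limits.
An optimal schedule: Shift 1→Farahani, Shift 2→Andersen, Shift 3→Marcus, Shift 4→Farahani+Greco, Shift 5→Andersen+Larsen, Shift 6→Marcus, Shift 7→Marcus, Shift 8→Farahani, Shift 9→Greco, Shift 10→Larsen.
Total: 21 + 19 + 17 + 21 + 29 + 19 + 25 + 17 + 17 + 21 + 29 + 25 = £260.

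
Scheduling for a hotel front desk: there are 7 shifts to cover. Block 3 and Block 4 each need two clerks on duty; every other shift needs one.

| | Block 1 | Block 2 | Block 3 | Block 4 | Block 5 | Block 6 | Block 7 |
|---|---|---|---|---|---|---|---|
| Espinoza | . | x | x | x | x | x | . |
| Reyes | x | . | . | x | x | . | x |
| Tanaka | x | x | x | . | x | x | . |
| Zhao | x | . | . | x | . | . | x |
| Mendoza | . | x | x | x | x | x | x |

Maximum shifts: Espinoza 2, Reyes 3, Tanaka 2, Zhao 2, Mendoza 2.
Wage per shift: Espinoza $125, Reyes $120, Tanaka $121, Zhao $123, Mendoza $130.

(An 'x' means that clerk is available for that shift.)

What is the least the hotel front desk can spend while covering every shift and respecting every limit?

$1098

Picking the cheapest available clerk for each shift independently would cost $1091, but that ignores the shift limits.
An optimal schedule: Block 1→Reyes, Block 2→Tanaka, Block 3→Tanaka+Espinoza, Block 4→Reyes+Zhao, Block 5→Reyes, Block 6→Espinoza, Block 7→Zhao.
Total: 120 + 121 + 121 + 125 + 120 + 123 + 120 + 125 + 123 = $1098.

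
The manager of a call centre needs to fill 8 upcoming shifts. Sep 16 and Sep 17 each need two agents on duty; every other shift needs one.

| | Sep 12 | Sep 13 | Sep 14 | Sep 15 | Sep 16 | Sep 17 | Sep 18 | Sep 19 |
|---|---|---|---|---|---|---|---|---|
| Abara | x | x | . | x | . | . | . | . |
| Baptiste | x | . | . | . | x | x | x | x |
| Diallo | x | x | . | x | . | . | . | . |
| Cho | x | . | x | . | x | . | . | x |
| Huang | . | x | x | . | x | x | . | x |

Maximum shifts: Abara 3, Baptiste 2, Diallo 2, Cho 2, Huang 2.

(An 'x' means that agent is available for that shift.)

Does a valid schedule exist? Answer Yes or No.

No

Total capacity is 11 and 10 slots are needed, so capacity alone doesn't rule it out.
Shifts {Sep 14, Sep 16, Sep 17, Sep 18, Sep 19} need 7 worker-slots in total, but the agents available for any of those shifts (Baptiste, Cho, and Huang) can supply at most 6 among them. So no valid schedule exists.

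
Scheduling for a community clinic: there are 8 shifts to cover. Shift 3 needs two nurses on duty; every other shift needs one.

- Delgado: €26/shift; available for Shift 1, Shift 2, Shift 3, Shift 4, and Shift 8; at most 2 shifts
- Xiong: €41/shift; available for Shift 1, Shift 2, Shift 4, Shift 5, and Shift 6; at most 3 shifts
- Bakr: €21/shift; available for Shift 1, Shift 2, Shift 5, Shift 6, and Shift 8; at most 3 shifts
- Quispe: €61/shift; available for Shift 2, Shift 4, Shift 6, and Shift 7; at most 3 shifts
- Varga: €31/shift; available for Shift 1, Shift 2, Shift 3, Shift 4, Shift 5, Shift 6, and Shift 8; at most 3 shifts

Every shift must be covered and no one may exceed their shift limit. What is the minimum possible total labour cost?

Shift 3 can only be covered by Delgado and Varga, so that assignment is forced.
Shift 7 can only be covered by Quispe, so that assignment is forced.
Picking the cheapest available nurse for each shift independently would cost €249, but that ignores the shift limits.
An optimal schedule: Shift 1→Bakr, Shift 2→Varga, Shift 3→Delgado+Varga, Shift 4→Delgado, Shift 5→Bakr, Shift 6→Varga, Shift 7→Quispe, Shift 8→Bakr.
Total: 21 + 31 + 26 + 31 + 26 + 21 + 31 + 61 + 21 = €269.

€269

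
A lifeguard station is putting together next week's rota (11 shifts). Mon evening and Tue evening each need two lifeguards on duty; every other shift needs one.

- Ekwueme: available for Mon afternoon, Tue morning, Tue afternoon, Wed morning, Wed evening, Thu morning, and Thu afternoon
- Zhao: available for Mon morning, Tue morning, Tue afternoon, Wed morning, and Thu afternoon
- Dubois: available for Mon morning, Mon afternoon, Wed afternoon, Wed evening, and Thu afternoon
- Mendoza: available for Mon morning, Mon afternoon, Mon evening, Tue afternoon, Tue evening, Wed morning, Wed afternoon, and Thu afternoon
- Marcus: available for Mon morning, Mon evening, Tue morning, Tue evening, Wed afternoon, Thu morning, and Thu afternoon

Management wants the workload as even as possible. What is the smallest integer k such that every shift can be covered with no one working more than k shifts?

3

With 5 lifeguards and 13 worker-slots to fill, someone must work at least ⌈13/5⌉ = 3 shifts, so k ≥ 3.
k = 3 works: Mon morning→Dubois, Mon afternoon→Ekwueme, Mon evening→Mendoza+Marcus, Tue morning→Zhao, Tue afternoon→Zhao, Tue evening→Mendoza+Marcus, Wed morning→Zhao, Wed afternoon→Dubois, Wed evening→Ekwueme, Thu morning→Ekwueme, Thu afternoon→Dubois.
Loads: Ekwueme 3, Zhao 3, Dubois 3, Mendoza 2, Marcus 2 — all ≤ 3.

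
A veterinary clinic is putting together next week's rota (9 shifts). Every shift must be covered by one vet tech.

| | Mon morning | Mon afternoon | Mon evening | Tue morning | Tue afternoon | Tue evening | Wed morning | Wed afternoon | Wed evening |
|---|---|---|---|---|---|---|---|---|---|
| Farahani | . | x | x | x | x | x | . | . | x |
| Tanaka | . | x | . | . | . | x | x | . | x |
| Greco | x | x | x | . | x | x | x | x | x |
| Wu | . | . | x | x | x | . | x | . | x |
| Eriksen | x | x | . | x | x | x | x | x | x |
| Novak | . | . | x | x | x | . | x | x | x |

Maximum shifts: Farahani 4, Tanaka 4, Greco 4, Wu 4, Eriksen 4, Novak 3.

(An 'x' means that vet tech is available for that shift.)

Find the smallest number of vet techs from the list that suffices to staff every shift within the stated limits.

9 slots to fill and no one can take more than 4, so at least ⌈9/4⌉ = 3 vet techs are needed.
Farahani, Tanaka, and Greco alone can cover everything: Mon morning→Greco, Mon afternoon→Farahani, Mon evening→Farahani, Tue morning→Farahani, Tue afternoon→Farahani, Tue evening→Tanaka, Wed morning→Tanaka, Wed afternoon→Greco, Wed evening→Tanaka.

3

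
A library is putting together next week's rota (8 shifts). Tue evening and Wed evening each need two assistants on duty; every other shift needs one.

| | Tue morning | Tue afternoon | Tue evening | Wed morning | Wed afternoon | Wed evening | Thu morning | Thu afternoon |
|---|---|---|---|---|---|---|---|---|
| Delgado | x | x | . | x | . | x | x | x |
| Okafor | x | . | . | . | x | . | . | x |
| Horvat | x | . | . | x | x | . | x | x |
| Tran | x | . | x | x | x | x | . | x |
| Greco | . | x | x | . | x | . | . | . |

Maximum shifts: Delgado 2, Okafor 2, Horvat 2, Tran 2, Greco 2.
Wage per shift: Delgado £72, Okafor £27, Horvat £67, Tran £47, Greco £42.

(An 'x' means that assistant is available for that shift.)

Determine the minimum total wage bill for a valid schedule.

£510

Tue evening can only be covered by Tran and Greco, so that assignment is forced.
Wed evening can only be covered by Delgado and Tran, so that assignment is forced.
Picking the cheapest available assistant for each shift independently would cost £445, but that ignores the shift limits.
An optimal schedule: Tue morning→Okafor, Tue afternoon→Delgado, Tue evening→Tran+Greco, Wed morning→Horvat, Wed afternoon→Greco, Wed evening→Delgado+Tran, Thu morning→Horvat, Thu afternoon→Okafor.
Total: 27 + 72 + 47 + 42 + 67 + 42 + 72 + 47 + 67 + 27 = £510.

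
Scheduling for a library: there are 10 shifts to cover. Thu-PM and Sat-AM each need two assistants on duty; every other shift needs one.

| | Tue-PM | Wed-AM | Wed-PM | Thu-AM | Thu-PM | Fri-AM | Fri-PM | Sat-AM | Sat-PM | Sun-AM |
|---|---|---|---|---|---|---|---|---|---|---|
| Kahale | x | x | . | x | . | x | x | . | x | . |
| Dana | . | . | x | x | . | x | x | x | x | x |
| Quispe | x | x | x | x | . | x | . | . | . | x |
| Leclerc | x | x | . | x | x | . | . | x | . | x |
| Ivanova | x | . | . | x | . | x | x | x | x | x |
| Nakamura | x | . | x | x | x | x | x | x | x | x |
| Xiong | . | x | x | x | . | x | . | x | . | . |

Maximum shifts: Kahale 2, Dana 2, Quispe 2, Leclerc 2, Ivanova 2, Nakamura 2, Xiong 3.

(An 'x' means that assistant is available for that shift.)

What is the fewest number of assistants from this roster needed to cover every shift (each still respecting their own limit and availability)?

12 slots to fill and no one can take more than 3, so at least ⌈12/3⌉ = 4 assistants are needed.
Any 5 assistants together have capacity at most 3+2+2+2+2 = 11 < 12 slots, so 5 can never suffice.
Kahale, Dana, Quispe, Leclerc, Ivanova, and Nakamura alone can cover everything: Tue-PM→Quispe, Wed-AM→Kahale, Wed-PM→Dana, Thu-AM→Ivanova, Thu-PM→Leclerc+Nakamura, Fri-AM→Quispe, Fri-PM→Kahale, Sat-AM→Ivanova+Nakamura, Sat-PM→Dana, Sun-AM→Leclerc.

6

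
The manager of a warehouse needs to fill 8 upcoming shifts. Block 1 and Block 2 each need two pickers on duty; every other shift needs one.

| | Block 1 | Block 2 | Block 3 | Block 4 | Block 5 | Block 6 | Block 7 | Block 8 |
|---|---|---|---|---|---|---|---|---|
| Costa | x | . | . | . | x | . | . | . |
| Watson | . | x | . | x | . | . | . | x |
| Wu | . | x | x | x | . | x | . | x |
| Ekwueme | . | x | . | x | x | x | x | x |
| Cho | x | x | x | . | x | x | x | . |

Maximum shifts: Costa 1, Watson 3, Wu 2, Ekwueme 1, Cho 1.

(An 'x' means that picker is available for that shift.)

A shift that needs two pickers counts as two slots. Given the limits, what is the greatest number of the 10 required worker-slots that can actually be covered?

Total capacity across all pickers is 1+3+2+1+1 = 8, and 10 slots are needed, so at most 8 can be filled.
An assignment achieving 8: Block 1→Costa+Cho, Block 2→Watson, Block 3→Wu, Block 4→Watson, Block 6→Wu, Block 7→Ekwueme, Block 8→Watson.
Loads: Costa 1/1, Watson 3/3, Wu 2/2, Ekwueme 1/1, Cho 1/1.

8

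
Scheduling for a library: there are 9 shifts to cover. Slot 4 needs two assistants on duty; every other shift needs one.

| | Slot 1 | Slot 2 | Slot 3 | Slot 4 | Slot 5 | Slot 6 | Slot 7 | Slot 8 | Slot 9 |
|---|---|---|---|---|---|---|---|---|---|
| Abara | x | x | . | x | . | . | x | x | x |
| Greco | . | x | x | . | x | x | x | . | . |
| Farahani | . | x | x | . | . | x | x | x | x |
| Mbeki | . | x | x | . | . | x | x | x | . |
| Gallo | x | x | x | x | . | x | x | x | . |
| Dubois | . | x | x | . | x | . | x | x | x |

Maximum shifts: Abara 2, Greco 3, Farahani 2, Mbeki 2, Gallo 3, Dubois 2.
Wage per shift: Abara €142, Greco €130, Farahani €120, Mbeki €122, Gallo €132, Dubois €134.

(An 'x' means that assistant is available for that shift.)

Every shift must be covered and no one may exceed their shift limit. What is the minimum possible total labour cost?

Slot 4 can only be covered by Abara and Gallo, so that assignment is forced.
Picking the cheapest available assistant for each shift independently would cost €1256, but that ignores the shift limits.
An optimal schedule: Slot 1→Gallo, Slot 2→Greco, Slot 3→Mbeki, Slot 4→Gallo+Abara, Slot 5→Greco, Slot 6→Farahani, Slot 7→Greco, Slot 8→Mbeki, Slot 9→Farahani.
Total: 132 + 130 + 122 + 132 + 142 + 130 + 120 + 130 + 122 + 120 = €1280.

€1280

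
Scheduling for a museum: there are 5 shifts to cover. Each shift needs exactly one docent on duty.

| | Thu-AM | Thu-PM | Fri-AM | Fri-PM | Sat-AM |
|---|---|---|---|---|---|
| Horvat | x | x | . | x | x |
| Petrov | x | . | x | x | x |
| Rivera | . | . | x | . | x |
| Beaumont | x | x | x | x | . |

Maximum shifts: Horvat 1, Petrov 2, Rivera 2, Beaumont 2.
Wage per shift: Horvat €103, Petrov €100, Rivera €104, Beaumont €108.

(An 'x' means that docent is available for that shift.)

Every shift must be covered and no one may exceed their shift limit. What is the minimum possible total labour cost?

Picking the cheapest available docent for each shift independently would cost €503, but that ignores the shift limits.
An optimal schedule: Thu-AM→Petrov, Thu-PM→Horvat, Fri-AM→Rivera, Fri-PM→Petrov, Sat-AM→Rivera.
Total: 100 + 103 + 104 + 100 + 104 = €511.

€511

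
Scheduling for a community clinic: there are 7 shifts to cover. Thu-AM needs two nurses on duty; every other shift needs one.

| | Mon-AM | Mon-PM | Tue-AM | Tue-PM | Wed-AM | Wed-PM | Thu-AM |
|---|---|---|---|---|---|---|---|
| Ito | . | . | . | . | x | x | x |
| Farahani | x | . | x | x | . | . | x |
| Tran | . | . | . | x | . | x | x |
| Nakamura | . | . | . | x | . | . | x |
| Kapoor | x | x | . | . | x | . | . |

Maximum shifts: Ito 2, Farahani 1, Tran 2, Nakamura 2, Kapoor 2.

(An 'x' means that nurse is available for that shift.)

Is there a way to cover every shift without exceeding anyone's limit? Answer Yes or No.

Yes

Mon-PM can only be covered by Kapoor, so that assignment is forced.
Tue-AM can only be covered by Farahani, so that assignment is forced.
One valid schedule: Mon-AM→Kapoor, Mon-PM→Kapoor, Tue-AM→Farahani, Tue-PM→Tran, Wed-AM→Ito, Wed-PM→Ito, Thu-AM→Tran+Nakamura.
Loads: Ito 2/2, Farahani 1/1, Tran 2/2, Nakamura 1/2, Kapoor 2/2 — all within limits.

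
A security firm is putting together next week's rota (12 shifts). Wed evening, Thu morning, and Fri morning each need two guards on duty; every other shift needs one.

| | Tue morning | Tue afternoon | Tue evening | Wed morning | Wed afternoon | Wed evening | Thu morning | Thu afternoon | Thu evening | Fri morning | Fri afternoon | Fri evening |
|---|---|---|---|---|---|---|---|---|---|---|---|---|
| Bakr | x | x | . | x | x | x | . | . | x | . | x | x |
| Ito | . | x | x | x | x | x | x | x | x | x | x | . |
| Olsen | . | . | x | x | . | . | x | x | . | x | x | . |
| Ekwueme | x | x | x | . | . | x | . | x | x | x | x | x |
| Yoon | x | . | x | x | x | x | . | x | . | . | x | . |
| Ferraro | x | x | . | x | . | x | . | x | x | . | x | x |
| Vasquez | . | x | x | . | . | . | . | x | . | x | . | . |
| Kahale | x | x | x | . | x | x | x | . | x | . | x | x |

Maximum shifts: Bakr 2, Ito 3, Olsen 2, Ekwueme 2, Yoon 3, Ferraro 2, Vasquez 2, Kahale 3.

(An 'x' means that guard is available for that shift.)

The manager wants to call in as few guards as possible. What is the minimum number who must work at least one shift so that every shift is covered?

6

15 slots to fill and no one can take more than 3, so at least ⌈15/3⌉ = 5 guards are needed.
Any 5 guards together have capacity at most 3+3+3+2+2 = 13 < 15 slots, so 5 can never suffice.
Bakr, Ito, Olsen, Ekwueme, Yoon, and Kahale alone can cover everything: Tue morning→Bakr, Tue afternoon→Ito, Tue evening→Kahale, Wed morning→Yoon, Wed afternoon→Yoon, Wed evening→Yoon+Kahale, Thu morning→Ito+Olsen, Thu afternoon→Ekwueme, Thu evening→Ekwueme, Fri morning→Ito+Olsen, Fri afternoon→Kahale, Fri evening→Bakr.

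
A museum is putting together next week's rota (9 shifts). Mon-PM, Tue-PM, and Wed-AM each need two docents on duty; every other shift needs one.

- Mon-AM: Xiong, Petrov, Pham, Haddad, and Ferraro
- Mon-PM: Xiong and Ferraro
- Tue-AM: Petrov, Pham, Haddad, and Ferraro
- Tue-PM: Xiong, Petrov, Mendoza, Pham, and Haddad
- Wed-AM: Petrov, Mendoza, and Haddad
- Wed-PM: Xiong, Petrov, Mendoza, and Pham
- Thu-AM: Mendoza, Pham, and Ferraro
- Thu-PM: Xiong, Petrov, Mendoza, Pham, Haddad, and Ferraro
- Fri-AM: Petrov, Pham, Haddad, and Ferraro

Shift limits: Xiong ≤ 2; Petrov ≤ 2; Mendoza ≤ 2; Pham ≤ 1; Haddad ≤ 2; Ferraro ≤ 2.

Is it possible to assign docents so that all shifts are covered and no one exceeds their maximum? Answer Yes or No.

Total capacity is 2+2+2+1+2+2 = 11 but 12 worker-slots are needed — infeasible.

No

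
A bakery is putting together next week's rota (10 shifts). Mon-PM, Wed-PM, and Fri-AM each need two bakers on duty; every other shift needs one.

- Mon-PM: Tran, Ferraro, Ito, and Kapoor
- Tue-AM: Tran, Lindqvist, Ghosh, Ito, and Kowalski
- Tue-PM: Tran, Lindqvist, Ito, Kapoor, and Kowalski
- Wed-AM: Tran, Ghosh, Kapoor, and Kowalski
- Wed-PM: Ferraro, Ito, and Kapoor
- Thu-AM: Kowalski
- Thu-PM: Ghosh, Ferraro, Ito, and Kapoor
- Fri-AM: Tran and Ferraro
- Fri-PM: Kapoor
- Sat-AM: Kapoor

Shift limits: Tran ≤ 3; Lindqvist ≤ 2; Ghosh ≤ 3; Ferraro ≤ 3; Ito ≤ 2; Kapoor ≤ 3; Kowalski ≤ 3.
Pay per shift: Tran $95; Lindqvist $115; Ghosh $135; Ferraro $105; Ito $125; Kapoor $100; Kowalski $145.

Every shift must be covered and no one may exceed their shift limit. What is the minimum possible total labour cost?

Thu-AM can only be covered by Kowalski, so that assignment is forced.
Fri-AM can only be covered by Tran and Ferraro, so that assignment is forced.
Fri-PM can only be covered by Kapoor, so that assignment is forced.
Picking the cheapest available baker for each shift independently would cost $1330, but that ignores the shift limits.
An optimal schedule: Mon-PM→Tran+Ito, Tue-AM→Lindqvist, Tue-PM→Lindqvist, Wed-AM→Tran, Wed-PM→Kapoor+Ferraro, Thu-AM→Kowalski, Thu-PM→Ferraro, Fri-AM→Tran+Ferraro, Fri-PM→Kapoor, Sat-AM→Kapoor.
Total: 95 + 125 + 115 + 115 + 95 + 100 + 105 + 145 + 105 + 95 + 105 + 100 + 100 = $1400.

$1400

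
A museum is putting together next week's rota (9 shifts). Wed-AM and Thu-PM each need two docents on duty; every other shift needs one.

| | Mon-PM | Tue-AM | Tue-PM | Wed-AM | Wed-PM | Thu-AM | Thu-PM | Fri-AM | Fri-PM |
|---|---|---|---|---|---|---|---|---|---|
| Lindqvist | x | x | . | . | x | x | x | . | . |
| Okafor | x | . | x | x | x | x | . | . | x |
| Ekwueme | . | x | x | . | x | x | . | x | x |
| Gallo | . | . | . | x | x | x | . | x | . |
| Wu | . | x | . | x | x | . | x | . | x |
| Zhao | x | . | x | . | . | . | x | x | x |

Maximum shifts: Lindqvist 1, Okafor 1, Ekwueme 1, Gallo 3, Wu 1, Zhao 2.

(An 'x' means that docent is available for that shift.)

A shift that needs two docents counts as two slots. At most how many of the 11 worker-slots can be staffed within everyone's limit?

Total capacity across all docents is 1+1+1+3+1+2 = 9, and 11 slots are needed, so at most 9 can be filled.
An assignment achieving 9: Mon-PM→Lindqvist, Tue-AM→Ekwueme, Tue-PM→Okafor, Wed-AM→Gallo+Wu, Thu-AM→Gallo, Thu-PM→Zhao, Fri-AM→Gallo, Fri-PM→Zhao.
Loads: Lindqvist 1/1, Okafor 1/1, Ekwueme 1/1, Gallo 3/3, Wu 1/1, Zhao 2/2.

9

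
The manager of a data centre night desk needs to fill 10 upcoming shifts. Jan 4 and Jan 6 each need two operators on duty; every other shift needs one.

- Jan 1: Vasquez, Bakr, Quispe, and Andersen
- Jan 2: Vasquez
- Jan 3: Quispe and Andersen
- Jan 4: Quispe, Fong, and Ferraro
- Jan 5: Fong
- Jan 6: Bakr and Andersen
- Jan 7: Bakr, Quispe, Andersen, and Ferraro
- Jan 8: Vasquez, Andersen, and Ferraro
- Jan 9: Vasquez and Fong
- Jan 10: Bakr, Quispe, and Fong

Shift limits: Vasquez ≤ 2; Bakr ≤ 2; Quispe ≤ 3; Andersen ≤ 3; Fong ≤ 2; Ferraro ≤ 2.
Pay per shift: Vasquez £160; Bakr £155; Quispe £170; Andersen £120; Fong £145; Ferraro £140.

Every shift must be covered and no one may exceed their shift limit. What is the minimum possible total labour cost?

Jan 2 can only be covered by Vasquez, so that assignment is forced.
Jan 5 can only be covered by Fong, so that assignment is forced.
Jan 6 can only be covered by Bakr and Andersen, so that assignment is forced.
Picking the cheapest available operator for each shift independently would cost £1635, but that ignores the shift limits.
An optimal schedule: Jan 1→Vasquez, Jan 2→Vasquez, Jan 3→Andersen, Jan 4→Ferraro+Quispe, Jan 5→Fong, Jan 6→Andersen+Bakr, Jan 7→Ferraro, Jan 8→Andersen, Jan 9→Fong, Jan 10→Bakr.
Total: 160 + 160 + 120 + 140 + 170 + 145 + 120 + 155 + 140 + 120 + 145 + 155 = £1730.

£1730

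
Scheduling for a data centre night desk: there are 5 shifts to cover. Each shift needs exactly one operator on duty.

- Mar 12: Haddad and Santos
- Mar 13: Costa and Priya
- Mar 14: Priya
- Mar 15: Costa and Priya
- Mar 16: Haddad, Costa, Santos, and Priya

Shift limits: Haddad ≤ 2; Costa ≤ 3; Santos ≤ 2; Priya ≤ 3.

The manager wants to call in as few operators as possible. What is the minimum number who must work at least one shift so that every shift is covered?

2

5 slots to fill and no one can take more than 3, so at least ⌈5/3⌉ = 2 operators are needed.
Haddad and Priya alone can cover everything: Mar 12→Haddad, Mar 13→Priya, Mar 14→Priya, Mar 15→Priya, Mar 16→Haddad.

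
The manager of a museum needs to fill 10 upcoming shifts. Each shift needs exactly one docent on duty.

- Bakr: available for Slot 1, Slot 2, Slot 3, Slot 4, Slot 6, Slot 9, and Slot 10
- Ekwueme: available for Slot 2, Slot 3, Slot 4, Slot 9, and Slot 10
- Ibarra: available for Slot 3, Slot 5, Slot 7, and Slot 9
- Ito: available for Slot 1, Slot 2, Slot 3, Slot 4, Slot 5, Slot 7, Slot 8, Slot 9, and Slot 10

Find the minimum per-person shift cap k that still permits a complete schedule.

3

With 4 docents and 10 worker-slots to fill, someone must work at least ⌈10/4⌉ = 3 shifts, so k ≥ 3.
k = 3 works: Slot 1→Bakr, Slot 2→Bakr, Slot 3→Ekwueme, Slot 4→Ekwueme, Slot 5→Ibarra, Slot 6→Bakr, Slot 7→Ibarra, Slot 8→Ito, Slot 9→Ibarra, Slot 10→Ekwueme.
Loads: Bakr 3, Ekwueme 3, Ibarra 3, Ito 1 — all ≤ 3.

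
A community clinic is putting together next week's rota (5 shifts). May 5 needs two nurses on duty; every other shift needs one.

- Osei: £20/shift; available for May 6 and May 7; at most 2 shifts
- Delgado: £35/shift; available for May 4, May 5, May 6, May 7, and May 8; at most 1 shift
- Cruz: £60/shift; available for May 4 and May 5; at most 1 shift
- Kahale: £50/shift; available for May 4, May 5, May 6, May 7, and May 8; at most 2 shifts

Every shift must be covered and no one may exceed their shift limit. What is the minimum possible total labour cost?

£235

Picking the cheapest available nurse for each shift independently would cost £195, but that ignores the shift limits.
An optimal schedule: May 4→Kahale, May 5→Cruz+Kahale, May 6→Osei, May 7→Osei, May 8→Delgado.
Total: 50 + 60 + 50 + 20 + 20 + 35 = £235.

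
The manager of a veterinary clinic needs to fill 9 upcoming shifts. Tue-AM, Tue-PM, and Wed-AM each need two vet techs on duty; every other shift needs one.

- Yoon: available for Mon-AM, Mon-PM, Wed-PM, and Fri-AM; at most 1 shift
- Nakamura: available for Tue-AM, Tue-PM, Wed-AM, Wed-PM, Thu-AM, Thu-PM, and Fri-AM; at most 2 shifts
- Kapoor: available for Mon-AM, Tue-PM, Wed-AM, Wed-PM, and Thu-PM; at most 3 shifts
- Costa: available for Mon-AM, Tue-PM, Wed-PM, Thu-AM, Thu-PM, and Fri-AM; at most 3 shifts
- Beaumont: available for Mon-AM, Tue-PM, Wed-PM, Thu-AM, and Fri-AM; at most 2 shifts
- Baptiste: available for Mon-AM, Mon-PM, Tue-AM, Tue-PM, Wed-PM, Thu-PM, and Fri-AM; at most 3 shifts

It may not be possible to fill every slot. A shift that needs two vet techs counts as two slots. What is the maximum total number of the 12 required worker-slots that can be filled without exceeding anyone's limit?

Total capacity across all vet techs is 1+2+3+3+2+3 = 14, and 12 slots are needed, so at most 12 can be filled.
An assignment achieving 12: Mon-AM→Kapoor, Mon-PM→Yoon, Tue-AM→Nakamura+Baptiste, Tue-PM→Costa+Beaumont, Wed-AM→Nakamura+Kapoor, Wed-PM→Beaumont, Thu-AM→Costa, Thu-PM→Kapoor, Fri-AM→Costa.
Loads: Yoon 1/1, Nakamura 2/2, Kapoor 3/3, Costa 3/3, Beaumont 2/2, Baptiste 1/3.

12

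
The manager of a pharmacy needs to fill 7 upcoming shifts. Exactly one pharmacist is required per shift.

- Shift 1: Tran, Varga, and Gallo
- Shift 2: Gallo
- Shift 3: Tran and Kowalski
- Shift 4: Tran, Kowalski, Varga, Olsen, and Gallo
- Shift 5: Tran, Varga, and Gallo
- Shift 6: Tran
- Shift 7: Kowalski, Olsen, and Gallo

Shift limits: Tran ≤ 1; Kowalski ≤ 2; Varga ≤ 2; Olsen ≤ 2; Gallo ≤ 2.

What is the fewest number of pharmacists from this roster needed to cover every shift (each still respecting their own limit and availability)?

4

7 slots to fill and no one can take more than 2, so at least ⌈7/2⌉ = 4 pharmacists are needed.
Tran, Kowalski, Varga, and Gallo alone can cover everything: Shift 1→Varga, Shift 2→Gallo, Shift 3→Kowalski, Shift 4→Gallo, Shift 5→Varga, Shift 6→Tran, Shift 7→Kowalski.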